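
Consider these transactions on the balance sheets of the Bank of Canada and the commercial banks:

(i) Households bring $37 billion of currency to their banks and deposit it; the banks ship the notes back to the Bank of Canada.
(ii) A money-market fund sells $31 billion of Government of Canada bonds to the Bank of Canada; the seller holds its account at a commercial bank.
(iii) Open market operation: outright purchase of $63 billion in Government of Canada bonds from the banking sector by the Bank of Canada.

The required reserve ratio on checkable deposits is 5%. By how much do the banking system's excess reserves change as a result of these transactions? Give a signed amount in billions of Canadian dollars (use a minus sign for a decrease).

Currency deposit $37 billion: reserves +$37B, deposits +$37B.
Asset purchase (from non-banks) $31 billion: reserves +$31B, deposits +$31B.
OMO purchase (from banks) $63 billion: reserves +$63B, deposits 0.
Totals: Δreserves = +$131B, Δdeposits = +$68B.
Δrequired reserves = 5% × +$68B = +$3.4B.
Δexcess reserves = Δreserves − Δrequired = +$131B − (+$3.4B) = +$127.6 billion.

+$127.6 billion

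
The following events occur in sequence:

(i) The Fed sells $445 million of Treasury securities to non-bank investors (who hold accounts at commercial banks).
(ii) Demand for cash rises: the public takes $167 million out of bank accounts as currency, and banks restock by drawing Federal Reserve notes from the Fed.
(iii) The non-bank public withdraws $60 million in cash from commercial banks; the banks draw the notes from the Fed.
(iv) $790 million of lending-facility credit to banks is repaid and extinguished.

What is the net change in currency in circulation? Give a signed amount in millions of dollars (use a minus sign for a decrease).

+$227 million

Fed balance sheet:
  Assets:      Securities −$445M, Loans to banks −$790M
  Liabilities: Bank reserves −$1462M, Currency in circulation +$227M
Commercial banking system:
  Assets:      Reserves at CB −$1462M
  Liabilities: Checkable deposits −$672M, Borrowings from CB −$790M
So the change in currency in circulation is +$227 million.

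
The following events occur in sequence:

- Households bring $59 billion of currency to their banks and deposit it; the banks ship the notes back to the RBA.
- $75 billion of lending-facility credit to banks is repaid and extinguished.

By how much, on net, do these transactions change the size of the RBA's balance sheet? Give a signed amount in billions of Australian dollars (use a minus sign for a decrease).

-$75 billion

Currency deposit $59 billion: only the composition of liabilities changes → 0.
Discount-window repayment $75 billion: an RBA asset is shed → −$75B.
Net: 0 − 75 = -$75 billion.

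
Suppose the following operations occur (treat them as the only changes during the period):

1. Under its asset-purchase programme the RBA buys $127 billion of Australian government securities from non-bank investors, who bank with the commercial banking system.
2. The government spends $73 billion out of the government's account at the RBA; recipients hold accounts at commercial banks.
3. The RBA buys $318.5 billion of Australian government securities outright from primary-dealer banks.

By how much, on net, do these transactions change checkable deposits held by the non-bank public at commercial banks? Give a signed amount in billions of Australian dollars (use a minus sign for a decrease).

Asset purchase (from non-banks) $127 billion: non-bank counterparties' bank balances rise → +$127B.
Government spending $73 billion: non-bank counterparties' bank balances rise → +$73B.
OMO purchase (from banks) $318.5 billion: the counterparty is a bank, so public deposits are unchanged → 0.
Net: 127 + 73 + 0 = +$200 billion.

+$200 billion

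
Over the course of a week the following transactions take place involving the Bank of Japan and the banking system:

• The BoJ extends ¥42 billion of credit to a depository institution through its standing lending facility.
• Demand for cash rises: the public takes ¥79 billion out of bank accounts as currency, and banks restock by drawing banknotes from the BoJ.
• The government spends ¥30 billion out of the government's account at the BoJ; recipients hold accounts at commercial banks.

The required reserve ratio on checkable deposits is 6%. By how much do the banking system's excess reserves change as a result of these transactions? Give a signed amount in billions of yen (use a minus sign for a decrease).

-¥4.06 billion

Discount-window loan ¥42 billion: reserves +¥42B, deposits 0.
Currency withdrawal ¥79 billion: reserves −¥79B, deposits −¥79B.
Government spending ¥30 billion: reserves +¥30B, deposits +¥30B.
Totals: Δreserves = −¥7B, Δdeposits = −¥49B.
Δrequired reserves = 6% × −¥49B = −¥2.94B.
Δexcess reserves = Δreserves − Δrequired = −¥7B − (−¥2.94B) = -¥4.06 billion.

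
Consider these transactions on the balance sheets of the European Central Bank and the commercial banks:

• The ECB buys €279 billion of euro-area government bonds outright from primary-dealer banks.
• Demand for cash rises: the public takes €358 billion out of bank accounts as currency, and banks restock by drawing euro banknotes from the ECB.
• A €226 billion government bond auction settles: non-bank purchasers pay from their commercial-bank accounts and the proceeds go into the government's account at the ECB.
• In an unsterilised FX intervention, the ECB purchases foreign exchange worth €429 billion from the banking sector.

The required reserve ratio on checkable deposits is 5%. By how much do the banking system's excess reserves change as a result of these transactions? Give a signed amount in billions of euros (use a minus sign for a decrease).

OMO purchase (from banks) €279 billion: reserves +€279B, deposits 0.
Currency withdrawal €358 billion: reserves −€358B, deposits −€358B.
Government account inflow €226 billion: reserves −€226B, deposits −€226B.
FX purchase €429 billion: reserves +€429B, deposits 0.
Totals: Δreserves = +€124B, Δdeposits = −€584B.
Δrequired reserves = 5% × −€584B = −€29.2B.
Δexcess reserves = Δreserves − Δrequired = +€124B − (−€29.2B) = +€153.2 billion.

+€153.2 billion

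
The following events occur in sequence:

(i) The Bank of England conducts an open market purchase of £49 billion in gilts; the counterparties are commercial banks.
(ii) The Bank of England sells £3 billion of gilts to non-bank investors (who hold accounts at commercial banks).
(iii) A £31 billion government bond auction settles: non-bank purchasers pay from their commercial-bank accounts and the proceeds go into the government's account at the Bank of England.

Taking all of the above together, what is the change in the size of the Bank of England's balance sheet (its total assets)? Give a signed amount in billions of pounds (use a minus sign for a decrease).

Bank of England balance sheet:
  Assets:      Securities +£46B
  Liabilities: Bank reserves +£15B, Government deposits +£31B
Commercial banking system:
  Assets:      Reserves at CB +£15B, Securities −£49B
  Liabilities: Checkable deposits −£34B
Change in total Bank of England assets = +£46 billion.

+£46 billion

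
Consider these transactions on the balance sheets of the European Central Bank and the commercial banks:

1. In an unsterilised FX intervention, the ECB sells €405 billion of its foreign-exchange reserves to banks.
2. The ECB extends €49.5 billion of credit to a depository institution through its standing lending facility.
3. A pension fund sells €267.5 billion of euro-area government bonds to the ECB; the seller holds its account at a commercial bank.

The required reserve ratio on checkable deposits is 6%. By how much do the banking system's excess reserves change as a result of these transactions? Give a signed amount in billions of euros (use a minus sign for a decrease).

FX sale €405 billion: reserves −€405B, deposits 0.
Discount-window loan €49.5 billion: reserves +€49.5B, deposits 0.
Asset purchase (from non-banks) €267.5 billion: reserves +€267.5B, deposits +€267.5B.
Totals: Δreserves = −€88B, Δdeposits = +€267.5B.
Δrequired reserves = 6% × +€267.5B = +€16.05B.
Δexcess reserves = Δreserves − Δrequired = −€88B − (+€16.05B) = -€104.05 billion.

-€104.05 billion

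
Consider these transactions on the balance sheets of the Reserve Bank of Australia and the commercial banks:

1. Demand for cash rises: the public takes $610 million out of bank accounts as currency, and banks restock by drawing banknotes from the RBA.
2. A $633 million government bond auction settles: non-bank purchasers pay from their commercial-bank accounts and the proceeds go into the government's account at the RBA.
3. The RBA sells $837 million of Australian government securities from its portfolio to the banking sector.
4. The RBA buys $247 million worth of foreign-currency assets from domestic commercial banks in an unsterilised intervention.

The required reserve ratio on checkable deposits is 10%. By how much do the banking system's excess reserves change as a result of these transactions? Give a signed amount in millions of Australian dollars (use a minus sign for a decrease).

Currency withdrawal $610 million: reserves −$610M, deposits −$610M.
Government account inflow $633 million: reserves −$633M, deposits −$633M.
OMO sale (to banks) $837 million: reserves −$837M, deposits 0.
FX purchase $247 million: reserves +$247M, deposits 0.
Totals: Δreserves = −$1833M, Δdeposits = −$1243M.
Δrequired reserves = 10% × −$1243M = −$124.3M.
Δexcess reserves = Δreserves − Δrequired = −$1833M − (−$124.3M) = -$1708.7 million.

-$1708.7 million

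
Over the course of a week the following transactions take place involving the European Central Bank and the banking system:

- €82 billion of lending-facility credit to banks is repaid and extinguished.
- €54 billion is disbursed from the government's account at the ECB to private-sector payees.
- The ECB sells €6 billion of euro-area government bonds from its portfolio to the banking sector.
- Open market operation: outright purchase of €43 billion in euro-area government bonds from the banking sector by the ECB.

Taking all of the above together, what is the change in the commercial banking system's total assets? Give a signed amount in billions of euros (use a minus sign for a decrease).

-€28 billion

Discount-window repayment €82 billion: bank balance sheets shrink → −€82B.
Government spending €54 billion: bank balance sheets expand → +€54B.
OMO sale (to banks) €6 billion: just an asset swap on bank balance sheets → 0.
OMO purchase (from banks) €43 billion: just an asset swap on bank balance sheets → 0.
Net: −82 + 54 + 0 + 0 = -€28 billion.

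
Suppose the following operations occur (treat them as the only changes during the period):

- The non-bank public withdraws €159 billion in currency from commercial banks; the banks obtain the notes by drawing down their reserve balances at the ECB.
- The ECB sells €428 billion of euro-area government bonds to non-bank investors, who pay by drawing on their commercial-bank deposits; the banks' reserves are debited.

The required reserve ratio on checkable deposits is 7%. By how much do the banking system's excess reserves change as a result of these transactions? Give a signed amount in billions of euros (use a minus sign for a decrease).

Currency withdrawal €159 billion: reserves −€159B, deposits −€159B.
Asset sale (to non-banks) €428 billion: reserves −€428B, deposits −€428B.
Totals: Δreserves = −€587B, Δdeposits = −€587B.
Δrequired reserves = 7% × −€587B = −€41.09B.
Δexcess reserves = Δreserves − Δrequired = −€587B − (−€41.09B) = -€545.91 billion.

-€545.91 billion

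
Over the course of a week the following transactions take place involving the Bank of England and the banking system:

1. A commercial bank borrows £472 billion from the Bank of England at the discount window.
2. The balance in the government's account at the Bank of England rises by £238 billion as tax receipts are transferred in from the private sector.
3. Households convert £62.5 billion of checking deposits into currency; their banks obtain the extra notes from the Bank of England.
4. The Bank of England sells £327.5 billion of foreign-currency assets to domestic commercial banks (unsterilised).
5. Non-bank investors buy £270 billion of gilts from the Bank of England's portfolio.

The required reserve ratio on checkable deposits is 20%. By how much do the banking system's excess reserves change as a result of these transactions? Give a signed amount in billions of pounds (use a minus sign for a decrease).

Discount-window loan £472 billion: reserves +£472B, deposits 0.
Government account inflow £238 billion: reserves −£238B, deposits −£238B.
Currency withdrawal £62.5 billion: reserves −£62.5B, deposits −£62.5B.
FX sale £327.5 billion: reserves −£327.5B, deposits 0.
Asset sale (to non-banks) £270 billion: reserves −£270B, deposits −£270B.
Totals: Δreserves = −£426B, Δdeposits = −£570.5B.
Δrequired reserves = 20% × −£570.5B = −£114.1B.
Δexcess reserves = Δreserves − Δrequired = −£426B − (−£114.1B) = -£311.9 billion.

-£311.9 billion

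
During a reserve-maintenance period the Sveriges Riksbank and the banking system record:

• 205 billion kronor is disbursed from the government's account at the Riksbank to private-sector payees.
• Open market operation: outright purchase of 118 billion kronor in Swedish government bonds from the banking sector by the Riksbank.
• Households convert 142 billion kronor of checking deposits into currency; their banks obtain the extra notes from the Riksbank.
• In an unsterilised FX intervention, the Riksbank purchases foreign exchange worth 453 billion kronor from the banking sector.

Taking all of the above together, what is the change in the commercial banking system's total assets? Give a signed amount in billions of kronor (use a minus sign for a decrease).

Government spending 205 billion kronor: bank balance sheets expand → +205B.
OMO purchase (from banks) 118 billion kronor: just an asset swap on bank balance sheets → 0.
Currency withdrawal 142 billion kronor: bank balance sheets shrink → −142B.
FX purchase 453 billion kronor: just an asset swap on bank balance sheets → 0.
Net: 205 + 0 − 142 + 0 = +63 billion.

+63 billion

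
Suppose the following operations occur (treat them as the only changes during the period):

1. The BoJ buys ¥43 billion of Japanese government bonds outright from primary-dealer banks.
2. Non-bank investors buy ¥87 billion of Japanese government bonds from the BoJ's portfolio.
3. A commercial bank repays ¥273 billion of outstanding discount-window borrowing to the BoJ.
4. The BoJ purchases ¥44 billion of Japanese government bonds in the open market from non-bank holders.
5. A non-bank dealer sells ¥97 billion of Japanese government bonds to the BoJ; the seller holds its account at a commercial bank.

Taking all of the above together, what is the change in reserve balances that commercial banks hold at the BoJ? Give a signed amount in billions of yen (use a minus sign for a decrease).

OMO purchase (from banks) ¥43 billion: the BoJ pays by crediting reserve accounts → +¥43B.
Asset sale (to non-banks) ¥87 billion: the non-bank buyers' banks settle from reserves → −¥87B.
Discount-window repayment ¥273 billion: repayment is debited from reserves → −¥273B.
Asset purchase (from non-banks) ¥44 billion: the BoJ pays by crediting reserve accounts → +¥44B.
Asset purchase (from non-banks) ¥97 billion: the BoJ pays by crediting reserve accounts → +¥97B.
Net: 43 − 87 − 273 + 44 + 97 = -¥176 billion.

-¥176 billion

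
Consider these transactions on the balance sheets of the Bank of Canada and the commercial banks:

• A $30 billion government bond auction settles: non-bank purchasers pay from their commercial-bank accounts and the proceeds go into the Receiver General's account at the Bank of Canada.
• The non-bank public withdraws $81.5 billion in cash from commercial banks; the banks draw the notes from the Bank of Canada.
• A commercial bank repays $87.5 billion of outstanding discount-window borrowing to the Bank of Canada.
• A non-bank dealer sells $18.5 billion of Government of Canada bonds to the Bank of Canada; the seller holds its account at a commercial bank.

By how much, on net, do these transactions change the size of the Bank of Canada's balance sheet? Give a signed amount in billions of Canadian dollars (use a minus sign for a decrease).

-$69 billion

Government account inflow $30 billion: only the composition of liabilities changes → 0.
Currency withdrawal $81.5 billion: only the composition of liabilities changes → 0.
Discount-window repayment $87.5 billion: a Bank of Canada asset is shed → −$87.5B.
Asset purchase (from non-banks) $18.5 billion: a Bank of Canada asset is acquired → +$18.5B.
Net: 0 + 0 − 87.5 + 18.5 = -$69 billion.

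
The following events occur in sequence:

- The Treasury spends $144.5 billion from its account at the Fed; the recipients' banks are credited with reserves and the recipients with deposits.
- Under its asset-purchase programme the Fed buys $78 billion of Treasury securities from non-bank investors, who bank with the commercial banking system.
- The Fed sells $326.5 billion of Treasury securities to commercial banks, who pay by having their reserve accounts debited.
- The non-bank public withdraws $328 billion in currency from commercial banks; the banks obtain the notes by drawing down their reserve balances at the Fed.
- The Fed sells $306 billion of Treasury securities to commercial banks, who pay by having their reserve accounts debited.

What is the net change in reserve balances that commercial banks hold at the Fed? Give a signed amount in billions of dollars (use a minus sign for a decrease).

Fed balance sheet:
  Assets:      Securities −$554.5B
  Liabilities: Bank reserves −$738B, Currency in circulation +$328B, Government deposits −$144.5B
Commercial banking system:
  Assets:      Reserves at CB −$738B, Securities +$632.5B
  Liabilities: Checkable deposits −$105.5B
So the change in reserve balances that commercial banks hold at the Fed is -$738 billion.

-$738 billion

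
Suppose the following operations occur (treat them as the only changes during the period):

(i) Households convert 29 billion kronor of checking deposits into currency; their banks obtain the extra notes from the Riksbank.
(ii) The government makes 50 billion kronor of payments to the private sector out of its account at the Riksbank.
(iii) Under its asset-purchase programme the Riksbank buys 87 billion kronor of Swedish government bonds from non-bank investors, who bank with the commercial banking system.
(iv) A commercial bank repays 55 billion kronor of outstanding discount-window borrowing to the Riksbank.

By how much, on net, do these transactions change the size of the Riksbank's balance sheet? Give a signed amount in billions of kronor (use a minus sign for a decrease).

+32 billion

Currency withdrawal 29 billion kronor: only the composition of liabilities changes → 0.
Government spending 50 billion kronor: only the composition of liabilities changes → 0.
Asset purchase (from non-banks) 87 billion kronor: a Riksbank asset is acquired → +87B.
Discount-window repayment 55 billion kronor: a Riksbank asset is shed → −55B.
Net: 0 + 0 + 87 − 55 = +32 billion.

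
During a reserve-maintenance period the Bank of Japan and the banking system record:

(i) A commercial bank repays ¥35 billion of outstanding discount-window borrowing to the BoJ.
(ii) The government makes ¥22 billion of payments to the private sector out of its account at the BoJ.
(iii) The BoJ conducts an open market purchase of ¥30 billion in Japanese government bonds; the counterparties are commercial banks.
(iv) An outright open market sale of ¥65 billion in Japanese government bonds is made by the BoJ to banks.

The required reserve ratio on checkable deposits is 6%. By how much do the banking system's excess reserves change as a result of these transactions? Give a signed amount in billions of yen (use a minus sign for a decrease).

Discount-window repayment ¥35 billion: reserves −¥35B, deposits 0.
Government spending ¥22 billion: reserves +¥22B, deposits +¥22B.
OMO purchase (from banks) ¥30 billion: reserves +¥30B, deposits 0.
OMO sale (to banks) ¥65 billion: reserves −¥65B, deposits 0.
Totals: Δreserves = −¥48B, Δdeposits = +¥22B.
Δrequired reserves = 6% × +¥22B = +¥1.32B.
Δexcess reserves = Δreserves − Δrequired = −¥48B − (+¥1.32B) = -¥49.32 billion.

-¥49.32 billion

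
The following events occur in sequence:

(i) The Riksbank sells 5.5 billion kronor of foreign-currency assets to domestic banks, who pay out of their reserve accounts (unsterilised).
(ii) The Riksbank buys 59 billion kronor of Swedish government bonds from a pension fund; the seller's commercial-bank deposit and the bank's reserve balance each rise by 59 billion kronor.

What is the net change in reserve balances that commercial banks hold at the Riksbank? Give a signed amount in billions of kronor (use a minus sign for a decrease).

+53.5 billion

FX sale 5.5 billion kronor: the buying banks pay out of their reserve balances → −5.5B.
Asset purchase (from non-banks) 59 billion kronor: the Riksbank pays by crediting reserve accounts → +59B.
Net: −5.5 + 59 = +53.5 billion.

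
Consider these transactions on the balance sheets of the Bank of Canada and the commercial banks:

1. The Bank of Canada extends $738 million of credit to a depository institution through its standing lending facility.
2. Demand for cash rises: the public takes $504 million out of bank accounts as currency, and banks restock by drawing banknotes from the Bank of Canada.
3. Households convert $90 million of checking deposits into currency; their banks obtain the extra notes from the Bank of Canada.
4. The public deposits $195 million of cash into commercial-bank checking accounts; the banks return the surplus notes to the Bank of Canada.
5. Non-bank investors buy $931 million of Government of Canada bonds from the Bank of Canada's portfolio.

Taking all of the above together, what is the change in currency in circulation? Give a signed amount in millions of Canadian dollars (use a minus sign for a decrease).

Bank of Canada balance sheet:
  Assets:      Securities −$931M, Loans to banks +$738M
  Liabilities: Bank reserves −$592M, Currency in circulation +$399M
So the change in currency in circulation is +$399 million.

+$399 million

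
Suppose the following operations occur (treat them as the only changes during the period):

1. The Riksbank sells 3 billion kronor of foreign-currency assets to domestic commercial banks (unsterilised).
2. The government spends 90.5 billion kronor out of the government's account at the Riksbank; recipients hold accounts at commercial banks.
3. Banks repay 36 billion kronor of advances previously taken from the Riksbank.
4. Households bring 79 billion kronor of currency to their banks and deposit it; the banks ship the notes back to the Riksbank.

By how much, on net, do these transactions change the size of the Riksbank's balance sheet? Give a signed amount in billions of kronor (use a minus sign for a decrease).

-39 billion

FX sale 3 billion kronor: a Riksbank asset is shed → −3B.
Government spending 90.5 billion kronor: only the composition of liabilities changes → 0.
Discount-window repayment 36 billion kronor: a Riksbank asset is shed → −36B.
Currency deposit 79 billion kronor: only the composition of liabilities changes → 0.
Net: −3 + 0 − 36 + 0 = -39 billion.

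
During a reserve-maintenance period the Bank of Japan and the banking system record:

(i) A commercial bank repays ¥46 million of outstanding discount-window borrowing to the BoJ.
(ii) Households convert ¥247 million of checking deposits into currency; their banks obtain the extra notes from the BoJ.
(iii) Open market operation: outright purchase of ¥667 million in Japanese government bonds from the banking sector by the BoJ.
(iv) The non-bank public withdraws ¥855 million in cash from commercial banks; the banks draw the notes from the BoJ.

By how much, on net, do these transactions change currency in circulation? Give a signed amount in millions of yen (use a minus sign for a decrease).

Discount-window repayment ¥46 million: no currency enters or leaves circulation → 0.
Currency withdrawal ¥247 million: notes leave the central bank → +¥247M.
OMO purchase (from banks) ¥667 million: no currency enters or leaves circulation → 0.
Currency withdrawal ¥855 million: notes leave the central bank → +¥855M.
Net: 0 + 247 + 0 + 855 = +¥1102 million.

+¥1102 million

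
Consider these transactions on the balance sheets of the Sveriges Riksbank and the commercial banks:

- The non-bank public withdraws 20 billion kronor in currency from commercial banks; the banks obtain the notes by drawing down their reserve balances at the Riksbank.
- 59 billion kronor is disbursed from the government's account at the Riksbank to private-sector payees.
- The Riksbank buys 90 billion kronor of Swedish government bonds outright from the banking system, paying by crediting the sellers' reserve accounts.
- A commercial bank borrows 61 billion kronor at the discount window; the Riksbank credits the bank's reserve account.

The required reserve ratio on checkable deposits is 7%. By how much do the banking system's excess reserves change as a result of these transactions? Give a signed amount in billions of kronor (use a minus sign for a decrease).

Currency withdrawal 20 billion kronor: reserves −20B, deposits −20B.
Government spending 59 billion kronor: reserves +59B, deposits +59B.
OMO purchase (from banks) 90 billion kronor: reserves +90B, deposits 0.
Discount-window loan 61 billion kronor: reserves +61B, deposits 0.
Totals: Δreserves = +190B, Δdeposits = +39B.
Δrequired reserves = 7% × +39B = +2.73B.
Δexcess reserves = Δreserves − Δrequired = +190B − (+2.73B) = +187.27 billion.

+187.27 billion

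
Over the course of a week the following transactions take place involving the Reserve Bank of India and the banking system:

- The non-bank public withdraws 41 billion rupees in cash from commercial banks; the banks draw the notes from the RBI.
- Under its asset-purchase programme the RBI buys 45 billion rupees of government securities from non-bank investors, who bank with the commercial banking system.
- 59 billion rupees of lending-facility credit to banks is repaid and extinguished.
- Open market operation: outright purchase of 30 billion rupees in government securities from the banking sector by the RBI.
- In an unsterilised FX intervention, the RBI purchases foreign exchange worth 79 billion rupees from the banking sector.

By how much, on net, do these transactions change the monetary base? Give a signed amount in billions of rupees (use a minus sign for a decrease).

Currency withdrawal 41 billion rupees: just a shift between currency and reserves — both are base money → 0.
Asset purchase (from non-banks) 45 billion rupees: RBI balance sheet expands → +45B.
Discount-window repayment 59 billion rupees: RBI balance sheet contracts → −59B.
OMO purchase (from banks) 30 billion rupees: RBI balance sheet expands → +30B.
FX purchase 79 billion rupees: RBI balance sheet expands → +79B.
Net: 0 + 45 − 59 + 30 + 79 = +95 billion.

+95 billion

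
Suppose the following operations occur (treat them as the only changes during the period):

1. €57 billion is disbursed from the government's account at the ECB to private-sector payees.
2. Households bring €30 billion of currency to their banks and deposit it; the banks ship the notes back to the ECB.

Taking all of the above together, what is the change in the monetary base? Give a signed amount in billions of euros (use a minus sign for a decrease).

+€57 billion

ECB balance sheet:
  Assets:      no change
  Liabilities: Bank reserves +€87B, Currency in circulation −€30B, Government deposits −€57B
Monetary base = currency + reserves: −€30B + (+€87B) = +€57 billion.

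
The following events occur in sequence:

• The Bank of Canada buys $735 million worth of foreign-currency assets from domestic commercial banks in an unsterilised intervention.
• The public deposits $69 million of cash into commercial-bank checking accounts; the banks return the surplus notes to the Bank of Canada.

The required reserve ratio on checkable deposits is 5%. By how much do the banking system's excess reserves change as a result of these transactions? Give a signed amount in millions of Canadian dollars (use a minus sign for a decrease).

FX purchase $735 million: reserves +$735M, deposits 0.
Currency deposit $69 million: reserves +$69M, deposits +$69M.
Totals: Δreserves = +$804M, Δdeposits = +$69M.
Δrequired reserves = 5% × +$69M = +$3.45M.
Δexcess reserves = Δreserves − Δrequired = +$804M − (+$3.45M) = +$800.55 million.

+$800.55 million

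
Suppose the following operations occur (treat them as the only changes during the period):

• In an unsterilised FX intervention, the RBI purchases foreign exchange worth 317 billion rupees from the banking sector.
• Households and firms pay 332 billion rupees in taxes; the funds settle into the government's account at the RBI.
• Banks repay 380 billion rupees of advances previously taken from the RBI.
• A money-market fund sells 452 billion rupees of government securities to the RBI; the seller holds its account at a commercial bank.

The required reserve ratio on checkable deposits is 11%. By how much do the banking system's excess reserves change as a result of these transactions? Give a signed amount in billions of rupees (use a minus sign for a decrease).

FX purchase 317 billion rupees: reserves +317B, deposits 0.
Government account inflow 332 billion rupees: reserves −332B, deposits −332B.
Discount-window repayment 380 billion rupees: reserves −380B, deposits 0.
Asset purchase (from non-banks) 452 billion rupees: reserves +452B, deposits +452B.
Totals: Δreserves = +57B, Δdeposits = +120B.
Δrequired reserves = 11% × +120B = +13.2B.
Δexcess reserves = Δreserves − Δrequired = +57B − (+13.2B) = +43.8 billion.

+43.8 billion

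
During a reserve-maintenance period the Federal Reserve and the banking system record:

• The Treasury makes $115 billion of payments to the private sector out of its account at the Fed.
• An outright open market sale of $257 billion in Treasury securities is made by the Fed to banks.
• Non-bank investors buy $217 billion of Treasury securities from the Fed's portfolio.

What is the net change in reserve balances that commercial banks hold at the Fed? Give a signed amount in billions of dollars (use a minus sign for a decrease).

-$359 billion

Government spending $115 billion: government payments flow into bank reserve accounts → +$115B.
OMO sale (to banks) $257 billion: the buying banks pay out of their reserve balances → −$257B.
Asset sale (to non-banks) $217 billion: the non-bank buyers' banks settle from reserves → −$217B.
Net: 115 − 257 − 217 = -$359 billion.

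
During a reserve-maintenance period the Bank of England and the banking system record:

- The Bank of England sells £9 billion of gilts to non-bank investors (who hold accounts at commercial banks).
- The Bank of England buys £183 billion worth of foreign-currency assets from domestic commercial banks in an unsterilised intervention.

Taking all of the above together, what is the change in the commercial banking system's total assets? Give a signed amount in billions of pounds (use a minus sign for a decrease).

-£9 billion

Asset sale (to non-banks) £9 billion: bank balance sheets shrink → −£9B.
FX purchase £183 billion: just an asset swap on bank balance sheets → 0.
Net: −9 + 0 = -£9 billion.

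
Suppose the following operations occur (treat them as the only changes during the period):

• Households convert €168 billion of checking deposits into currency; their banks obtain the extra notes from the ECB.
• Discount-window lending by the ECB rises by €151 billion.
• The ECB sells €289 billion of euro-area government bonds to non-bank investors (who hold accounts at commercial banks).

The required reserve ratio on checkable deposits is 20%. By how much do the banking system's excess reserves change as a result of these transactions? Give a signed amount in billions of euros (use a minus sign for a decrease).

Currency withdrawal €168 billion: reserves −€168B, deposits −€168B.
Discount-window loan €151 billion: reserves +€151B, deposits 0.
Asset sale (to non-banks) €289 billion: reserves −€289B, deposits −€289B.
Totals: Δreserves = −€306B, Δdeposits = −€457B.
Δrequired reserves = 20% × −€457B = −€91.4B.
Δexcess reserves = Δreserves − Δrequired = −€306B − (−€91.4B) = -€214.6 billion.

-€214.6 billion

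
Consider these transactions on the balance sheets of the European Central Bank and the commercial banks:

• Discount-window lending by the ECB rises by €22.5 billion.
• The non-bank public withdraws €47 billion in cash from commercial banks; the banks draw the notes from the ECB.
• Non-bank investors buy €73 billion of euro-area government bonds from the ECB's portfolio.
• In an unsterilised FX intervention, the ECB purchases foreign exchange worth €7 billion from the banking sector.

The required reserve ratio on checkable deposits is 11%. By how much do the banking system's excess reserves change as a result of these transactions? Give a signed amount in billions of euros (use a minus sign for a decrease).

Discount-window loan €22.5 billion: reserves +€22.5B, deposits 0.
Currency withdrawal €47 billion: reserves −€47B, deposits −€47B.
Asset sale (to non-banks) €73 billion: reserves −€73B, deposits −€73B.
FX purchase €7 billion: reserves +€7B, deposits 0.
Totals: Δreserves = −€90.5B, Δdeposits = −€120B.
Δrequired reserves = 11% × −€120B = −€13.2B.
Δexcess reserves = Δreserves − Δrequired = −€90.5B − (−€13.2B) = -€77.3 billion.

-€77.3 billion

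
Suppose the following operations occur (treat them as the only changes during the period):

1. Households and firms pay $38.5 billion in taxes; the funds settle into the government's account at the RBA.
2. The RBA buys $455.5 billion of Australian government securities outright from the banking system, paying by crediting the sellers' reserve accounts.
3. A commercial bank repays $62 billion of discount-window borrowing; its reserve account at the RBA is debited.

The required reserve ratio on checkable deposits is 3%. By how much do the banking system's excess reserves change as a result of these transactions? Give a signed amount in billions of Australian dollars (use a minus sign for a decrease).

Government account inflow $38.5 billion: reserves −$38.5B, deposits −$38.5B.
OMO purchase (from banks) $455.5 billion: reserves +$455.5B, deposits 0.
Discount-window repayment $62 billion: reserves −$62B, deposits 0.
Totals: Δreserves = +$355B, Δdeposits = −$38.5B.
Δrequired reserves = 3% × −$38.5B = −$1.155B.
Δexcess reserves = Δreserves − Δrequired = +$355B − (−$1.155B) = +$356.155 billion.

+$356.155 billion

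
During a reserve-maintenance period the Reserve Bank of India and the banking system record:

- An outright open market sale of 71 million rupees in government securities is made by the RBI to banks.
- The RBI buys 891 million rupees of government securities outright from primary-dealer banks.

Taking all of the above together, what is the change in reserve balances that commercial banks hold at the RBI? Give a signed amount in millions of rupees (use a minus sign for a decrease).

+820 million

RBI balance sheet:
  Assets:      Securities +820M
  Liabilities: Bank reserves +820M
So the change in reserve balances that commercial banks hold at the RBI is +820 million.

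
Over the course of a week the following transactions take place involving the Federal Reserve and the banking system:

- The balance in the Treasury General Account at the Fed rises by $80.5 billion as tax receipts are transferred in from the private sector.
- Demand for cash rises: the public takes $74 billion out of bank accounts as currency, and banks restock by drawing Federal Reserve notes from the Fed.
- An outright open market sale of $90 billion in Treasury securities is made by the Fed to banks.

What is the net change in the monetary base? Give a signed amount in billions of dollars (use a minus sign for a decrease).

-$170.5 billion

Fed balance sheet:
  Assets:      Securities −$90B
  Liabilities: Bank reserves −$244.5B, Currency in circulation +$74B, Government deposits +$80.5B
Commercial banking system:
  Assets:      Reserves at CB −$244.5B, Securities +$90B
  Liabilities: Checkable deposits −$154.5B
Monetary base = currency + reserves: +$74B + (−$244.5B) = -$170.5 billion.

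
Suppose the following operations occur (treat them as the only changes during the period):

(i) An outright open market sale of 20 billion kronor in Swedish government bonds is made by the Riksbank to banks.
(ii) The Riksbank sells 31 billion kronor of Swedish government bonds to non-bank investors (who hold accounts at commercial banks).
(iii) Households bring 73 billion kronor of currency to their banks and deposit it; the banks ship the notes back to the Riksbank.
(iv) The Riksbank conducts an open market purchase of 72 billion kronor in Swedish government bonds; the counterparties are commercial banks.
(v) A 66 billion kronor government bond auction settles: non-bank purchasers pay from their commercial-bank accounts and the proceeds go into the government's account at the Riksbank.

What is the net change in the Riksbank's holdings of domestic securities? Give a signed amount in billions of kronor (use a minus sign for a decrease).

Riksbank balance sheet:
  Assets:      Securities +21B
  Liabilities: Bank reserves +28B, Currency in circulation −73B, Government deposits +66B
So the change in the Riksbank's holdings of domestic securities is +21 billion.

+21 billion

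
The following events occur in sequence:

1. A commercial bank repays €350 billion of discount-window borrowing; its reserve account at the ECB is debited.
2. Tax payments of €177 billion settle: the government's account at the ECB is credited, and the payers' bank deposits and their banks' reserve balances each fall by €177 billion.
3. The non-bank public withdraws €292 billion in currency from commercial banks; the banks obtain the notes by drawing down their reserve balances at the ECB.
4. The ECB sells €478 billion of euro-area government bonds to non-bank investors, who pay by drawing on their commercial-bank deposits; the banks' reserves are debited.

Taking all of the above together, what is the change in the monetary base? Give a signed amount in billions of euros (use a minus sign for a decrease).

-€1005 billion

Discount-window repayment €350 billion: ECB balance sheet contracts → −€350B.
Government account inflow €177 billion: reserves shift to a non-base liability → −€177B.
Currency withdrawal €292 billion: just a shift between currency and reserves — both are base money → 0.
Asset sale (to non-banks) €478 billion: ECB balance sheet contracts → −€478B.
Net: −350 − 177 + 0 − 478 = -€1005 billion.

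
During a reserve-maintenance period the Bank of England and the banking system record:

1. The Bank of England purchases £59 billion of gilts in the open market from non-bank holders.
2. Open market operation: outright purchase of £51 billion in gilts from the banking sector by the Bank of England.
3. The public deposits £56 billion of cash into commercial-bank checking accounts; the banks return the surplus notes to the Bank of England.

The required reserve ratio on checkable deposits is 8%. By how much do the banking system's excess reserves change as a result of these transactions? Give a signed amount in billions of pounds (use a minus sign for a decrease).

Asset purchase (from non-banks) £59 billion: reserves +£59B, deposits +£59B.
OMO purchase (from banks) £51 billion: reserves +£51B, deposits 0.
Currency deposit £56 billion: reserves +£56B, deposits +£56B.
Totals: Δreserves = +£166B, Δdeposits = +£115B.
Δrequired reserves = 8% × +£115B = +£9.2B.
Δexcess reserves = Δreserves − Δrequired = +£166B − (+£9.2B) = +£156.8 billion.

+£156.8 billion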